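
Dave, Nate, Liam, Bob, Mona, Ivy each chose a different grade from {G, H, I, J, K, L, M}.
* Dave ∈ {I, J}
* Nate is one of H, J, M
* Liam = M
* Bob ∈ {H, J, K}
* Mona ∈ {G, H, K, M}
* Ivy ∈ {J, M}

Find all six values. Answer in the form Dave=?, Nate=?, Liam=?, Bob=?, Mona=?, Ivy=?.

Liam's domain is down to {M}, so Liam = M. Remove M from Nate, Mona, Ivy.
Ivy has just one choice, so Ivy = J. Eliminate J elsewhere: Dave, Nate, Bob.
Dave must be I (only option left).
Nate's domain is down to {H}, so Nate = H. So Bob, Mona can't be H.
Bob must be K (only option left). Eliminate K elsewhere: Mona.
Mona's domain is down to {G}, so Mona = G.

Dave=I, Nate=H, Liam=M, Bob=K, Mona=G, Ivy=J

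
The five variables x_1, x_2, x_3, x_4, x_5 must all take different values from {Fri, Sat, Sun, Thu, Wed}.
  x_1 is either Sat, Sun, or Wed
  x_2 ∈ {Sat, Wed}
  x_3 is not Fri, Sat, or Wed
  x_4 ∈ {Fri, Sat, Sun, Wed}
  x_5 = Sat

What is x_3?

x_5's domain is down to {Sat}, so x_5 = Sat. Remove Sat from x_1, x_2, x_4.
x_2 has just one choice, so x_2 = Wed. Eliminate Wed elsewhere: x_1, x_4.
That leaves x_1 = Sun. Eliminate Sun elsewhere: x_3, x_4.
So x_3 = Thu.

Thu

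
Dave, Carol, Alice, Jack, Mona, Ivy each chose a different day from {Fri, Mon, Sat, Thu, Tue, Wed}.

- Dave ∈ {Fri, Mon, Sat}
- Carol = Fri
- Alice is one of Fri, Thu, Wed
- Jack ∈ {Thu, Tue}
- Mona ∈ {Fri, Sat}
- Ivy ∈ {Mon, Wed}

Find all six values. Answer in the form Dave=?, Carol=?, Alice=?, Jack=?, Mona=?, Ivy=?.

Dave=Mon, Carol=Fri, Alice=Thu, Jack=Tue, Mona=Sat, Ivy=Wed

Carol must be Fri (only option left). Eliminate Fri elsewhere: Dave, Alice, Mona.
Mona must be Sat (only option left). Remove Sat from Dave.
That leaves Dave = Mon. Strike Mon from Ivy.
Ivy must be Wed (only option left). Eliminate Wed elsewhere: Alice.
That leaves Alice = Thu. So Jack can't be Thu.
That leaves Jack = Tue.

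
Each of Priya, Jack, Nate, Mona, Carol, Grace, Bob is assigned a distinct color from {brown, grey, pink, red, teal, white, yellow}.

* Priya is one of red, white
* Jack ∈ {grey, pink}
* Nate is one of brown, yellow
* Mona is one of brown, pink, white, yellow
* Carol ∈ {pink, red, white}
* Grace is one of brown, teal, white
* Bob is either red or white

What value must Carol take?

The 7 variables draw from only 7 values {brown, grey, pink, red, teal, white, yellow}, so each is used; only Jack can be grey, hence Jack = grey.
Among the 6 still-open variables, teal fits only Grace (and all 6 values in {brown, pink, red, teal, white, yellow} must be used), so Grace = teal.
Priya and Bob share exactly the 2 values {red, white}; by pigeonhole those values go to them, so strike red, white from Mona, Carol.
So Carol = pink.

pink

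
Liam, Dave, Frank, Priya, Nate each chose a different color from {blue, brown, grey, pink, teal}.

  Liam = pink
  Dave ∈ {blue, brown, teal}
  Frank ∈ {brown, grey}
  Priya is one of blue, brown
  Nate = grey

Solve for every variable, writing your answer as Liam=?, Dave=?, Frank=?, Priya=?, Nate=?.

Liam must be pink (only option left).
Nate must be grey (only option left). Strike grey from Frank.
Frank has just one choice, so Frank = brown. Strike brown from Dave, Priya.
Priya's domain is down to {blue}, so Priya = blue. Remove blue from Dave.
Dave has just one choice, so Dave = teal.

Liam=pink, Dave=teal, Frank=brown, Priya=blue, Nate=grey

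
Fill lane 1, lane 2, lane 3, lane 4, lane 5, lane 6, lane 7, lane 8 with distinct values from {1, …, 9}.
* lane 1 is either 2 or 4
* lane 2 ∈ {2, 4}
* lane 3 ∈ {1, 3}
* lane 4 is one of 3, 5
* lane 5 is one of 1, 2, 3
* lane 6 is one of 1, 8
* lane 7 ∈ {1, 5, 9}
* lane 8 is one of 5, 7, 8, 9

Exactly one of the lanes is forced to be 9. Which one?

Among the 8 variables, 7 fits only lane 8 (and all 8 values in {1, 2, 3, 4, 5, 7, 8, 9} must be used), so lane 8 = 7.
The 7 still-open variables together cover exactly {1, 2, 3, 4, 5, 8, 9} — 7 values for 7 variables — and 8 appears only in lane 6's list, so lane 6 = 8.
Among the 6 still-open variables, 9 fits only lane 7 (and all 6 values in {1, 2, 3, 4, 5, 9} must be used), so lane 7 = 9.

lane 7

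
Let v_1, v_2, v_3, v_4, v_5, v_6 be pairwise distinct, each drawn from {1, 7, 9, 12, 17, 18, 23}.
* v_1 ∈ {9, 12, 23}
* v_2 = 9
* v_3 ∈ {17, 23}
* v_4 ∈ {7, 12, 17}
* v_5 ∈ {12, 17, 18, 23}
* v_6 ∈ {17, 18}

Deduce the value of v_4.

7

v_2 must be 9 (only option left). Remove 9 from v_1.
The 5 still-open variables draw from only 5 values {7, 12, 17, 18, 23}, so each is used; only v_4 can be 7, hence v_4 = 7.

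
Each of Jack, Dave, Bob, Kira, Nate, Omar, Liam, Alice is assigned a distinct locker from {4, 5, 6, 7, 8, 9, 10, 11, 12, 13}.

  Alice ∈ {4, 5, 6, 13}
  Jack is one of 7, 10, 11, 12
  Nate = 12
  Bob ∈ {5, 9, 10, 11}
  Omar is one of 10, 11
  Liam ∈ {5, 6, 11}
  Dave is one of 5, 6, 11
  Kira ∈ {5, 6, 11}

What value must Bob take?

9

Nate's domain is down to {12}, so Nate = 12. Remove 12 from Jack.
The 3 variables Dave, Kira, Liam are confined to {5, 6, 11}, which locks those values in; drop them from Jack, Bob, Omar, Alice.
Omar must be 10 (only option left). Eliminate 10 elsewhere: Jack, Bob.
So Bob = 9.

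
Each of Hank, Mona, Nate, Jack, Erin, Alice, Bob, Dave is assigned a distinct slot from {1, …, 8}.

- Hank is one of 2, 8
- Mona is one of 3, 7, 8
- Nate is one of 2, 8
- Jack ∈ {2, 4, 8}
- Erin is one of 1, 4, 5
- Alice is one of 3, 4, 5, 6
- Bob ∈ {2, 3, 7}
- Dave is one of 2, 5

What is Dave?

Among the 8 variables, 1 fits only Erin (and all 8 values in {1, 2, 3, 4, 5, 6, 7, 8} must be used), so Erin = 1.
The 7 still-open variables draw from only 7 values {2, 3, 4, 5, 6, 7, 8}, so each is used; only Alice can be 6, hence Alice = 6.
Among the 6 still-open variables, 4 fits only Jack (and all 6 values in {2, 3, 4, 5, 7, 8} must be used), so Jack = 4.
The 5 still-open variables draw from only 5 values {2, 3, 5, 7, 8}, so each is used; only Dave can be 5, hence Dave = 5.

5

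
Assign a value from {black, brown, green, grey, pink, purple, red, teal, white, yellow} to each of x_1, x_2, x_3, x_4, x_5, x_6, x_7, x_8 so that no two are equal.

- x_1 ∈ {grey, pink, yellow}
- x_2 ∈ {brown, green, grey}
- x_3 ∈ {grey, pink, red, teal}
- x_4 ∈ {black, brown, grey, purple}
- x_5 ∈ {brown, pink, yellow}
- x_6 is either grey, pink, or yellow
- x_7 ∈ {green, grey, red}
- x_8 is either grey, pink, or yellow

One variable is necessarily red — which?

x_1, x_6, x_8 between them cover only {grey, pink, yellow} — a naked triple. Remove those values from x_2, x_3, x_4, x_5, x_7.
x_5 must be brown (only option left). Remove brown from x_2, x_4.
x_2 has just one choice, so x_2 = green. Eliminate green elsewhere: x_7.
So red goes to x_7.

x_7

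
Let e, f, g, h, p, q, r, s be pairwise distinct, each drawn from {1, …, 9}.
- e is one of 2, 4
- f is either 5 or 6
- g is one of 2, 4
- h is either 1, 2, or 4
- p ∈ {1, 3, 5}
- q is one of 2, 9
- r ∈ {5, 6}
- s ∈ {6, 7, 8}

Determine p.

3

The 2 variables e and g are confined to {2, 4}, which locks those values in; drop them from h, q.
h has just one choice, so h = 1. So p can't be 1.
q must be 9 (only option left).
f and r between them cover only {5, 6} — a naked pair. Remove those values from p, s.
So p = 3.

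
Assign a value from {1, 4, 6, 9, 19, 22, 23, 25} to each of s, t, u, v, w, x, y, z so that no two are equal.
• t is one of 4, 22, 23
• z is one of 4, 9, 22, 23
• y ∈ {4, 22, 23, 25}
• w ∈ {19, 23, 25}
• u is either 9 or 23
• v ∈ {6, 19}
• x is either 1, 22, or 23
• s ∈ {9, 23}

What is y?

The 8 variables together cover exactly {1, 4, 6, 9, 19, 22, 23, 25} — 8 values for 8 variables — and 1 appears only in x's list, so x = 1.
The 7 still-open variables draw from only 7 values {4, 6, 9, 19, 22, 23, 25}, so each is used; only v can be 6, hence v = 6.
The 6 still-open variables together cover exactly {4, 9, 19, 22, 23, 25} — 6 values for 6 variables — and 19 appears only in w's list, so w = 19.
The 5 still-open variables draw from only 5 values {4, 9, 22, 23, 25}, so each is used; only y can be 25, hence y = 25.

25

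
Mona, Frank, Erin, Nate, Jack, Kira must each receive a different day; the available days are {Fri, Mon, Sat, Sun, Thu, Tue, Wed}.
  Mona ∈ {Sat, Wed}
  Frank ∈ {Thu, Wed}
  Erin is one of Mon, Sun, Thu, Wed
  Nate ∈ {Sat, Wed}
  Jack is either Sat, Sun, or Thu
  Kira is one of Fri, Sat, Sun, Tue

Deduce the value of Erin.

Mon

Mona and Nate share exactly the 2 values {Sat, Wed}; by pigeonhole those values go to them, so strike Sat, Wed from Frank, Erin, Jack, Kira.
Frank must be Thu (only option left). Strike Thu from Erin, Jack.
Jack must be Sun (only option left). So Erin, Kira can't be Sun.
So Erin = Mon.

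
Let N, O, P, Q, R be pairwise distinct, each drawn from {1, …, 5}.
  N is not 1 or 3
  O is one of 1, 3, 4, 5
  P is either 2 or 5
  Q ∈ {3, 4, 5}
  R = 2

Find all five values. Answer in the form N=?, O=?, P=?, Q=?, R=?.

R has just one choice, so R = 2. Eliminate 2 elsewhere: N, P.
P must be 5 (only option left). Remove 5 from N, O, Q.
N has just one choice, so N = 4. Eliminate 4 elsewhere: O, Q.
Q's domain is down to {3}, so Q = 3. So O can't be 3.
O must be 1 (only option left).

N=4, O=1, P=5, Q=3, R=2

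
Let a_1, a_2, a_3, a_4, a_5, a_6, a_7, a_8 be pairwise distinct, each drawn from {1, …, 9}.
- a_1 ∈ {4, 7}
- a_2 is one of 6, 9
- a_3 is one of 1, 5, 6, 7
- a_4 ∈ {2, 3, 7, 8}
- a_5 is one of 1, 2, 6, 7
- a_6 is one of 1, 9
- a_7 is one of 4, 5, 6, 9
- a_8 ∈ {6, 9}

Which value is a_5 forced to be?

a_2 and a_8 between them cover only {6, 9} — a naked pair. Remove those values from a_3, a_5, a_6, a_7.
a_6 has just one choice, so a_6 = 1. Eliminate 1 elsewhere: a_3, a_5.
The 3 variables a_1, a_3, a_7 are confined to {4, 5, 7}, which locks those values in; drop them from a_4, a_5.
So a_5 = 2.

2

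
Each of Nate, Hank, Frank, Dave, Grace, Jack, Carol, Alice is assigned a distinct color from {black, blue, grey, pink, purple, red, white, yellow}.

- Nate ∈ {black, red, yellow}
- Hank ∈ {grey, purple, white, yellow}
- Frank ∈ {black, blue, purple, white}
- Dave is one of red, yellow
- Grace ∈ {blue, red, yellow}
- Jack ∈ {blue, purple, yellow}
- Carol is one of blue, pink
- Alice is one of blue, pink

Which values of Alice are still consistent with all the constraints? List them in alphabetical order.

blue, pink

The 8 variables draw from only 8 values {black, blue, grey, pink, purple, red, white, yellow}, so each is used; only Hank can be grey, hence Hank = grey.
The 7 still-open variables together cover exactly {black, blue, pink, purple, red, white, yellow} — 7 values for 7 variables — and white appears only in Frank's list, so Frank = white.
Among the 6 still-open variables, black fits only Nate (and all 6 values in {black, blue, pink, purple, red, yellow} must be used), so Nate = black.
The 5 still-open variables together cover exactly {blue, pink, purple, red, yellow} — 5 values for 5 variables — and purple appears only in Jack's list, so Jack = purple.
The 2 variables Carol and Alice are confined to {blue, pink}, which locks those values in; drop them from Grace.
No further eliminations apply; Alice can still be any of blue, pink.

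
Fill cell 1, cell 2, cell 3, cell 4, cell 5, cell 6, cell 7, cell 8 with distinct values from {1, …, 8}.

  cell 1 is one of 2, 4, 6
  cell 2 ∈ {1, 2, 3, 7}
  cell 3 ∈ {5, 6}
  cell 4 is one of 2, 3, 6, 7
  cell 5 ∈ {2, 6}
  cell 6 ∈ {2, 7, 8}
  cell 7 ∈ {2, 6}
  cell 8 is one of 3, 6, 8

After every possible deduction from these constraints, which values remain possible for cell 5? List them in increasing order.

2, 6

The 8 variables draw from only 8 values {1, 2, 3, 4, 5, 6, 7, 8}, so each is used; only cell 2 can be 1, hence cell 2 = 1.
The 7 still-open variables draw from only 7 values {2, 3, 4, 5, 6, 7, 8}, so each is used; only cell 1 can be 4, hence cell 1 = 4.
Among the 6 still-open variables, 5 fits only cell 3 (and all 6 values in {2, 3, 5, 6, 7, 8} must be used), so cell 3 = 5.
cell 5 and cell 7 between them cover only {2, 6} — a naked pair. Remove those values from cell 4, cell 6, cell 8.
No further eliminations apply; cell 5 can still be any of 2, 6.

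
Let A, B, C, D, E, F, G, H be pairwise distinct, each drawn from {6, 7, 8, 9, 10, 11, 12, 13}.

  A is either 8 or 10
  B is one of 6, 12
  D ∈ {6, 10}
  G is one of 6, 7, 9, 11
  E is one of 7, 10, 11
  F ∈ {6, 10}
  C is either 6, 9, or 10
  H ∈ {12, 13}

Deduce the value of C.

The 8 variables together cover exactly {6, 7, 8, 9, 10, 11, 12, 13} — 8 values for 8 variables — and 8 appears only in A's list, so A = 8.
The 7 still-open variables together cover exactly {6, 7, 9, 10, 11, 12, 13} — 7 values for 7 variables — and 13 appears only in H's list, so H = 13.
Among the 6 still-open variables, 12 fits only B (and all 6 values in {6, 7, 9, 10, 11, 12} must be used), so B = 12.
D and F share exactly the 2 values {6, 10}; by pigeonhole those values go to them, so strike 6, 10 from C, E, G.
So C = 9.

9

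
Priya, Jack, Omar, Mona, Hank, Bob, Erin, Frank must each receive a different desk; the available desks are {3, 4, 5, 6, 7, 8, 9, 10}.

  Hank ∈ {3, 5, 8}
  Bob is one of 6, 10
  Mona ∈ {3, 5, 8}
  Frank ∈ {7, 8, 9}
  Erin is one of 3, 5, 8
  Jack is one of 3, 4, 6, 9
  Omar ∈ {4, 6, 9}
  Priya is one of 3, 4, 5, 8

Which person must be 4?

The 8 variables together cover exactly {3, 4, 5, 6, 7, 8, 9, 10} — 8 values for 8 variables — and 7 appears only in Frank's list, so Frank = 7.
Among the 7 still-open variables, 10 fits only Bob (and all 7 values in {3, 4, 5, 6, 8, 9, 10} must be used), so Bob = 10.
The 3 variables Mona, Hank, Erin are confined to {3, 5, 8}, which locks those values in; drop them from Priya, Jack.
So 4 goes to Priya.

Priya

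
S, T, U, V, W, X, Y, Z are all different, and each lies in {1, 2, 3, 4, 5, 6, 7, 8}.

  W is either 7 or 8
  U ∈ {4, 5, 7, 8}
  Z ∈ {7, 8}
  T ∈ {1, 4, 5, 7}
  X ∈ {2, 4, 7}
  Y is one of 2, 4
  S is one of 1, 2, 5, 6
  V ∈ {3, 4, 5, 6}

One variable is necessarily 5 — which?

U

The 8 variables draw from only 8 values {1, 2, 3, 4, 5, 6, 7, 8}, so each is used; only V can be 3, hence V = 3.
Among the 7 still-open variables, 6 fits only S (and all 7 values in {1, 2, 4, 5, 6, 7, 8} must be used), so S = 6.
The 6 still-open variables together cover exactly {1, 2, 4, 5, 7, 8} — 6 values for 6 variables — and 1 appears only in T's list, so T = 1.
The 5 still-open variables draw from only 5 values {2, 4, 5, 7, 8}, so each is used; only U can be 5, hence U = 5.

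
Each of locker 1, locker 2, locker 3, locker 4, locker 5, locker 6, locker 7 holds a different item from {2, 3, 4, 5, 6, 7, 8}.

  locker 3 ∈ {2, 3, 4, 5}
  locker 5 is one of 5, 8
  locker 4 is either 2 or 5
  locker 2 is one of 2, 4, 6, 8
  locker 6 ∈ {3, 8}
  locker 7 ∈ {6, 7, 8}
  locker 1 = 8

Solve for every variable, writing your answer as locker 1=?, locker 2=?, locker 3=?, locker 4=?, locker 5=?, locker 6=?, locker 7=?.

locker 1=8, locker 2=6, locker 3=4, locker 4=2, locker 5=5, locker 6=3, locker 7=7

locker 1 has just one choice, so locker 1 = 8. So locker 2, locker 5, locker 6, locker 7 can't be 8.
locker 5 must be 5 (only option left). Strike 5 from locker 3, locker 4.
locker 6 has just one choice, so locker 6 = 3. Eliminate 3 elsewhere: locker 3.
locker 4 must be 2 (only option left). Eliminate 2 elsewhere: locker 2, locker 3.
locker 3's domain is down to {4}, so locker 3 = 4. Strike 4 from locker 2.
That leaves locker 2 = 6. Eliminate 6 elsewhere: locker 7.
locker 7 has just one choice, so locker 7 = 7.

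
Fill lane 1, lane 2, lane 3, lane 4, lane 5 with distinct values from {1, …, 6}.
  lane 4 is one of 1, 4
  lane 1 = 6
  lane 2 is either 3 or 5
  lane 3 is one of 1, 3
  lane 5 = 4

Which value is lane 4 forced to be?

lane 1's domain is down to {6}, so lane 1 = 6.
That leaves lane 5 = 4. Eliminate 4 elsewhere: lane 4.
So lane 4 = 1.

1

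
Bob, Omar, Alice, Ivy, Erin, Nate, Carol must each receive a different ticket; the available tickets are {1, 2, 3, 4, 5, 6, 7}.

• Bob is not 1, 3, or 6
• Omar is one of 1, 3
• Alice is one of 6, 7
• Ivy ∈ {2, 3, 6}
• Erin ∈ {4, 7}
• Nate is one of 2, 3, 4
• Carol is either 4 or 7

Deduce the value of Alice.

Among the 7 variables, 1 fits only Omar (and all 7 values in {1, 2, 3, 4, 5, 6, 7} must be used), so Omar = 1.
The 6 still-open variables together cover exactly {2, 3, 4, 5, 6, 7} — 6 values for 6 variables — and 5 appears only in Bob's list, so Bob = 5.
Erin and Carol between them cover only {4, 7} — a naked pair. Remove those values from Alice, Nate.
So Alice = 6.

6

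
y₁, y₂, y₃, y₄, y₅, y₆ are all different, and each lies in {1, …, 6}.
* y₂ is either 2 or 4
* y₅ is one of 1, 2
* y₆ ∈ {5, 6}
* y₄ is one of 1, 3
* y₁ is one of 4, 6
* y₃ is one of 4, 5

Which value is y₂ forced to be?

2

The 6 variables draw from only 6 values {1, 2, 3, 4, 5, 6}, so each is used; only y₄ can be 3, hence y₄ = 3.
Among the 5 still-open variables, 1 fits only y₅ (and all 5 values in {1, 2, 4, 5, 6} must be used), so y₅ = 1.
The 4 still-open variables draw from only 4 values {2, 4, 5, 6}, so each is used; only y₂ can be 2, hence y₂ = 2.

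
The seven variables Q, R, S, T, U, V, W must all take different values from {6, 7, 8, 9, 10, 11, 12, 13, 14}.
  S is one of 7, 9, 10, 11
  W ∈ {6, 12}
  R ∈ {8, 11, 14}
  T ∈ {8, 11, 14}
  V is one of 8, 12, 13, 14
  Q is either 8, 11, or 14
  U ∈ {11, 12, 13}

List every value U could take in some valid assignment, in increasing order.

12, 13

Q, R, T between them cover only {8, 11, 14} — a naked triple. Remove those values from S, U, V.
The 2 variables U and V are confined to {12, 13}, which locks those values in; drop them from W.
That leaves W = 6.
No further eliminations apply; U can still be any of 12, 13.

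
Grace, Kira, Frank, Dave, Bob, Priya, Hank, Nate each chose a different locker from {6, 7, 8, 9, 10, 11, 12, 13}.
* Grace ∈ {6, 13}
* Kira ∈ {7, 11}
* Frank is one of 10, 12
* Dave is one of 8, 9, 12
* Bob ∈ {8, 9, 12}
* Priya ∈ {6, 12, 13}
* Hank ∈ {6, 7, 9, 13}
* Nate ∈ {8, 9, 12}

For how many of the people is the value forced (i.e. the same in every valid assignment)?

The 8 variables together cover exactly {6, 7, 8, 9, 10, 11, 12, 13} — 8 values for 8 variables — and 10 appears only in Frank's list, so Frank = 10.
Among the 7 still-open variables, 11 fits only Kira (and all 7 values in {6, 7, 8, 9, 11, 12, 13} must be used), so Kira = 11.
Among the 6 still-open variables, 7 fits only Hank (and all 6 values in {6, 7, 8, 9, 12, 13} must be used), so Hank = 7.
Dave, Bob, Nate between them cover only {8, 9, 12} — a naked triple. Remove those values from Priya.
Determined: Kira=11, Frank=10, Hank=7. The other people each still have more than one consistent value. That makes 3.

3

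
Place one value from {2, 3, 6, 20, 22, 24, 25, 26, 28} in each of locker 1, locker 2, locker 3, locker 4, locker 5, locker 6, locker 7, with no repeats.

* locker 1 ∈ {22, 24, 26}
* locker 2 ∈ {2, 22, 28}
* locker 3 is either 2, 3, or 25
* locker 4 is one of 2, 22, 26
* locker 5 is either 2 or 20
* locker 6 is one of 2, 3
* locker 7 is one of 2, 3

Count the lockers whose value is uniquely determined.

locker 6 and locker 7 share exactly the 2 values {2, 3}; by pigeonhole those values go to them, so strike 2, 3 from locker 2, locker 3, locker 4, locker 5.
locker 3 has just one choice, so locker 3 = 25.
locker 5 must be 20 (only option left).
Determined: locker 3=25, locker 5=20. The other lockers each still have more than one consistent value. That makes 2.

2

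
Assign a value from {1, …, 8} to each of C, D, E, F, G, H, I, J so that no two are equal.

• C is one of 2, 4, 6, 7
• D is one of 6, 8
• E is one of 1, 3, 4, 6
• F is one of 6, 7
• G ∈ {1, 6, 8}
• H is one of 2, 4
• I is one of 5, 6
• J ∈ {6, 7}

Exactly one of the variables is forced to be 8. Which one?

D

The 8 variables draw from only 8 values {1, 2, 3, 4, 5, 6, 7, 8}, so each is used; only E can be 3, hence E = 3.
The 7 still-open variables together cover exactly {1, 2, 4, 5, 6, 7, 8} — 7 values for 7 variables — and 1 appears only in G's list, so G = 1.
The 6 still-open variables together cover exactly {2, 4, 5, 6, 7, 8} — 6 values for 6 variables — and 5 appears only in I's list, so I = 5.
The 5 still-open variables draw from only 5 values {2, 4, 6, 7, 8}, so each is used; only D can be 8, hence D = 8.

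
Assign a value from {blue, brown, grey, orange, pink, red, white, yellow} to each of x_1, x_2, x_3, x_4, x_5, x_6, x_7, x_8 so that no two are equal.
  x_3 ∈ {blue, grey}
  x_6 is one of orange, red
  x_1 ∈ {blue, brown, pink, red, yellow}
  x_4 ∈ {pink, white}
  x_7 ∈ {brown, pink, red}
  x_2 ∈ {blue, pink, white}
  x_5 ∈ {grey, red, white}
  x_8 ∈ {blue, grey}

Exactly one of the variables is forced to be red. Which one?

Among the 8 variables, orange fits only x_6 (and all 8 values in {blue, brown, grey, orange, pink, red, white, yellow} must be used), so x_6 = orange.
Among the 7 still-open variables, yellow fits only x_1 (and all 7 values in {blue, brown, grey, pink, red, white, yellow} must be used), so x_1 = yellow.
Among the 6 still-open variables, brown fits only x_7 (and all 6 values in {blue, brown, grey, pink, red, white} must be used), so x_7 = brown.
The 5 still-open variables draw from only 5 values {blue, grey, pink, red, white}, so each is used; only x_5 can be red, hence x_5 = red.

x_5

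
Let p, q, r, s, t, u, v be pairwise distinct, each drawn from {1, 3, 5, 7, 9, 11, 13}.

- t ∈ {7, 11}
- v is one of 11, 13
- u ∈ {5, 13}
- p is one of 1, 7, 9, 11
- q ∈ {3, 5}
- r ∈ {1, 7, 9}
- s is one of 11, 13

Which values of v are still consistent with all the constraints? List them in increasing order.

11, 13

The 7 variables together cover exactly {1, 3, 5, 7, 9, 11, 13} — 7 values for 7 variables — and 3 appears only in q's list, so q = 3.
The 6 still-open variables draw from only 6 values {1, 5, 7, 9, 11, 13}, so each is used; only u can be 5, hence u = 5.
The 2 variables s and v are confined to {11, 13}, which locks those values in; drop them from p, t.
t has just one choice, so t = 7. Eliminate 7 elsewhere: p, r.
No further eliminations apply; v can still be any of 11, 13.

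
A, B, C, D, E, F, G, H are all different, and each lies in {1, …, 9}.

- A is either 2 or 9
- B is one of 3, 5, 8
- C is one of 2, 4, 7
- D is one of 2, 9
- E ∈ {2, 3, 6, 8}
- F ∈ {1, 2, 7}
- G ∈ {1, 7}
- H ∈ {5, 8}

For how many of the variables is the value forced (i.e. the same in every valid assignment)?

The 2 variables A and D are confined to {2, 9}, which locks those values in; drop them from C, E, F.
F and G between them cover only {1, 7} — a naked pair. Remove those values from C.
C must be 4 (only option left).
Determined: C=4. The other variables each still have more than one consistent value. That makes 1.

1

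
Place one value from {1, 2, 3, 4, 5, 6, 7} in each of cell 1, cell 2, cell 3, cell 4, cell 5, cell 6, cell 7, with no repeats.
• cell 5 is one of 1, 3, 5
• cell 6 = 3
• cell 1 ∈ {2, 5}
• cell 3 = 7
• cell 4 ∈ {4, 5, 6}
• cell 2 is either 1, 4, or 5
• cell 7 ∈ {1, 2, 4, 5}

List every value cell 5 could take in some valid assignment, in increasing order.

1, 5

cell 3 must be 7 (only option left).
That leaves cell 6 = 3. Remove 3 from cell 5.
The 5 still-open variables draw from only 5 values {1, 2, 4, 5, 6}, so each is used; only cell 4 can be 6, hence cell 4 = 6.
No further eliminations apply; cell 5 can still be any of 1, 5.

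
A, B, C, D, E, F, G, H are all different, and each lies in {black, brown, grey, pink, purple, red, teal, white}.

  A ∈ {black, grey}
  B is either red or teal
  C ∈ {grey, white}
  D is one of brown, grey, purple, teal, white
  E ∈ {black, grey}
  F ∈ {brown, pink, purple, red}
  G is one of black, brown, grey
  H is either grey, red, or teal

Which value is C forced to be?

Among the 8 variables, pink fits only F (and all 8 values in {black, brown, grey, pink, purple, red, teal, white} must be used), so F = pink.
Among the 7 still-open variables, purple fits only D (and all 7 values in {black, brown, grey, purple, red, teal, white} must be used), so D = purple.
Among the 6 still-open variables, brown fits only G (and all 6 values in {black, brown, grey, red, teal, white} must be used), so G = brown.
The 5 still-open variables together cover exactly {black, grey, red, teal, white} — 5 values for 5 variables — and white appears only in C's list, so C = white.

white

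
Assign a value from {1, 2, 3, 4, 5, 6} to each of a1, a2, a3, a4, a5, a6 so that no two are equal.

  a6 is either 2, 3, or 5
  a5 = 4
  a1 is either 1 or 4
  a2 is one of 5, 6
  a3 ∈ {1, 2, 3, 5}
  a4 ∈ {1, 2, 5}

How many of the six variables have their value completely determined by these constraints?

a5 must be 4 (only option left). Eliminate 4 elsewhere: a1.
a1 has just one choice, so a1 = 1. Remove 1 from a3, a4.
The 4 still-open variables together cover exactly {2, 3, 5, 6} — 4 values for 4 variables — and 6 appears only in a2's list, so a2 = 6.
Determined: a1=1, a2=6, a5=4. The other variables each still have more than one consistent value. That makes 3.

3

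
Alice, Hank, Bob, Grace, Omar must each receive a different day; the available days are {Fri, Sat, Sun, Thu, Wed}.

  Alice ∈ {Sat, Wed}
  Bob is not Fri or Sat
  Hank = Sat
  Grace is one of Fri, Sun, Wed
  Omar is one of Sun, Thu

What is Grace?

Hank's domain is down to {Sat}, so Hank = Sat. So Alice can't be Sat.
Alice has just one choice, so Alice = Wed. Eliminate Wed elsewhere: Bob, Grace.
The 3 still-open variables draw from only 3 values {Fri, Sun, Thu}, so each is used; only Grace can be Fri, hence Grace = Fri.

Fri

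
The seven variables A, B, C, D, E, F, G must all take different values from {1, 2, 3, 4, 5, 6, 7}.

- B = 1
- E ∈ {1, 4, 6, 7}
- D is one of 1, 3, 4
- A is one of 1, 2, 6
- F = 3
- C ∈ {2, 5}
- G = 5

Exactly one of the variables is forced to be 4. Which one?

B's domain is down to {1}, so B = 1. So A, D, E can't be 1.
That leaves F = 3. Remove 3 from D.
So 4 goes to D.

D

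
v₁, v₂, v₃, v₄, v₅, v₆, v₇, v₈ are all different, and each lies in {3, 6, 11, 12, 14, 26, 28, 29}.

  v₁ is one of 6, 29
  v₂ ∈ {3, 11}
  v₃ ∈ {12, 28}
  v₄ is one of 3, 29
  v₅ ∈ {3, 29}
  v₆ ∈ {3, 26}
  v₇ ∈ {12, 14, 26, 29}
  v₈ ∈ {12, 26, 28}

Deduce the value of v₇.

The 8 variables together cover exactly {3, 6, 11, 12, 14, 26, 28, 29} — 8 values for 8 variables — and 6 appears only in v₁'s list, so v₁ = 6.
The 7 still-open variables draw from only 7 values {3, 11, 12, 14, 26, 28, 29}, so each is used; only v₂ can be 11, hence v₂ = 11.
The 6 still-open variables draw from only 6 values {3, 12, 14, 26, 28, 29}, so each is used; only v₇ can be 14, hence v₇ = 14.

14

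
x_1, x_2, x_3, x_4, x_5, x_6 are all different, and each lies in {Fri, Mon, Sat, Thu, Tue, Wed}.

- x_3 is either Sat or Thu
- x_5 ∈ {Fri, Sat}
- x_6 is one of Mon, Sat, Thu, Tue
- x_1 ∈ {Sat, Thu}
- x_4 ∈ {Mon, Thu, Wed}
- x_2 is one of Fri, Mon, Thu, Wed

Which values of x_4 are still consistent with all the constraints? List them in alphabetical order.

Mon, Wed

Among the 6 variables, Tue fits only x_6 (and all 6 values in {Fri, Mon, Sat, Thu, Tue, Wed} must be used), so x_6 = Tue.
The 2 variables x_1 and x_3 are confined to {Sat, Thu}, which locks those values in; drop them from x_2, x_4, x_5.
That leaves x_5 = Fri. So x_2 can't be Fri.
No further eliminations apply; x_4 can still be any of Mon, Wed.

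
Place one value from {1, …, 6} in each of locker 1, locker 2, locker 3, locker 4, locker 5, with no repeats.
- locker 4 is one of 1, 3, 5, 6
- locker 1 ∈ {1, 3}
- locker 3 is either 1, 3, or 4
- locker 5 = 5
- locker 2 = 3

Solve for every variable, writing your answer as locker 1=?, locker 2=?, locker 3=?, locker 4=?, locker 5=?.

locker 2 must be 3 (only option left). So locker 1, locker 3, locker 4 can't be 3.
locker 5's domain is down to {5}, so locker 5 = 5. Eliminate 5 elsewhere: locker 4.
locker 1's domain is down to {1}, so locker 1 = 1. So locker 3, locker 4 can't be 1.
locker 3 must be 4 (only option left).
locker 4's domain is down to {6}, so locker 4 = 6.

locker 1=1, locker 2=3, locker 3=4, locker 4=6, locker 5=5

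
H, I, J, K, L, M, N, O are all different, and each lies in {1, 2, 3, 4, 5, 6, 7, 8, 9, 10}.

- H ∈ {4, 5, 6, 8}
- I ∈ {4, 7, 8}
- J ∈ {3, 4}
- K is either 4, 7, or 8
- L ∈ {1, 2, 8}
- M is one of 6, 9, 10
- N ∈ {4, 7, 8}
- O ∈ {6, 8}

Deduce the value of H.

I, K, N between them cover only {4, 7, 8} — a naked triple. Remove those values from H, J, L, O.
J has just one choice, so J = 3.
O has just one choice, so O = 6. Strike 6 from H, M.
So H = 5.

5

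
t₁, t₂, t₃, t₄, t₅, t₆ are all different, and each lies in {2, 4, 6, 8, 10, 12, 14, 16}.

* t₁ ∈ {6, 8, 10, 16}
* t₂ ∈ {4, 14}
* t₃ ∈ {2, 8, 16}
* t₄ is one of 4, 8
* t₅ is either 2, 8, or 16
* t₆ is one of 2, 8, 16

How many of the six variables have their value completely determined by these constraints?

The 3 variables t₃, t₅, t₆ are confined to {2, 8, 16}, which locks those values in; drop them from t₁, t₄.
t₄ has just one choice, so t₄ = 4. So t₂ can't be 4.
t₂ has just one choice, so t₂ = 14.
Determined: t₂=14, t₄=4. The other variables each still have more than one consistent value. That makes 2.

2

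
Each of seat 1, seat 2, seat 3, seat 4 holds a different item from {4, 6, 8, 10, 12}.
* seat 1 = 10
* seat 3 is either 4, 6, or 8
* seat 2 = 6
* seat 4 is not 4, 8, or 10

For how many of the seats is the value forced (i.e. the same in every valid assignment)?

seat 1's domain is down to {10}, so seat 1 = 10.
seat 2's domain is down to {6}, so seat 2 = 6. Remove 6 from seat 3, seat 4.
That leaves seat 4 = 12.
Determined: seat 1=10, seat 2=6, seat 4=12. The other seats each still have more than one consistent value. That makes 3.

3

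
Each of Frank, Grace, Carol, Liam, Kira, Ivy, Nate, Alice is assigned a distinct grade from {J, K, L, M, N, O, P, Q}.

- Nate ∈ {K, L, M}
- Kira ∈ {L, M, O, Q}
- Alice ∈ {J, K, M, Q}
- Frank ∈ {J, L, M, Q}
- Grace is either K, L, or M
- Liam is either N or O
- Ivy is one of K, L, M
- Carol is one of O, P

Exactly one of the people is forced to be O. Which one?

Kira

The 8 variables draw from only 8 values {J, K, L, M, N, O, P, Q}, so each is used; only Liam can be N, hence Liam = N.
The 7 still-open variables together cover exactly {J, K, L, M, O, P, Q} — 7 values for 7 variables — and P appears only in Carol's list, so Carol = P.
The 6 still-open variables together cover exactly {J, K, L, M, O, Q} — 6 values for 6 variables — and O appears only in Kira's list, so Kira = O.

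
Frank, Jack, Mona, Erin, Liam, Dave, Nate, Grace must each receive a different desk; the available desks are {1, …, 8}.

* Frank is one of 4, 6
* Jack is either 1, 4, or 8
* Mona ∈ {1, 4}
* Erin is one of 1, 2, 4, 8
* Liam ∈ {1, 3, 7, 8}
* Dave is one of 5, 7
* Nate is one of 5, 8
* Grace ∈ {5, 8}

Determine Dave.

The 8 variables together cover exactly {1, 2, 3, 4, 5, 6, 7, 8} — 8 values for 8 variables — and 2 appears only in Erin's list, so Erin = 2.
The 7 still-open variables draw from only 7 values {1, 3, 4, 5, 6, 7, 8}, so each is used; only Liam can be 3, hence Liam = 3.
The 6 still-open variables draw from only 6 values {1, 4, 5, 6, 7, 8}, so each is used; only Frank can be 6, hence Frank = 6.
The 5 still-open variables draw from only 5 values {1, 4, 5, 7, 8}, so each is used; only Dave can be 7, hence Dave = 7.

7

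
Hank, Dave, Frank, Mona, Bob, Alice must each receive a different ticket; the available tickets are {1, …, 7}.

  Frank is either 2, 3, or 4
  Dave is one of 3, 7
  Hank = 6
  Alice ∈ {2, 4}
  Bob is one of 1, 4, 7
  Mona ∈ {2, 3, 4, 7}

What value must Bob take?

Hank has just one choice, so Hank = 6.
The 5 still-open variables draw from only 5 values {1, 2, 3, 4, 7}, so each is used; only Bob can be 1, hence Bob = 1.

1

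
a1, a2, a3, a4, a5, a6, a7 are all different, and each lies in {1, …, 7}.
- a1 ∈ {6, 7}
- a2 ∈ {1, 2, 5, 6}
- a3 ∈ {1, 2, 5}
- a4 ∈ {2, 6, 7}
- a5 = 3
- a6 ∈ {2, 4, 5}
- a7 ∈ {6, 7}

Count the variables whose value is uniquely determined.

3

a5 must be 3 (only option left).
The 6 still-open variables together cover exactly {1, 2, 4, 5, 6, 7} — 6 values for 6 variables — and 4 appears only in a6's list, so a6 = 4.
a1 and a7 between them cover only {6, 7} — a naked pair. Remove those values from a2, a4.
a4 must be 2 (only option left). Strike 2 from a2, a3.
Determined: a4=2, a5=3, a6=4. The other variables each still have more than one consistent value. That makes 3.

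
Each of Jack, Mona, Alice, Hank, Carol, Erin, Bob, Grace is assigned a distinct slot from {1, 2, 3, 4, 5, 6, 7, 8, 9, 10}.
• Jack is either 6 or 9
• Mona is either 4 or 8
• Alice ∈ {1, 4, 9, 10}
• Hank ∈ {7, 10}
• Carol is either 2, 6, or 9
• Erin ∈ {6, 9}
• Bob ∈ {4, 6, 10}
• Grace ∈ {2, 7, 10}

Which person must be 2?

The 8 variables draw from only 8 values {1, 2, 4, 6, 7, 8, 9, 10}, so each is used; only Alice can be 1, hence Alice = 1.
The 7 still-open variables together cover exactly {2, 4, 6, 7, 8, 9, 10} — 7 values for 7 variables — and 8 appears only in Mona's list, so Mona = 8.
The 6 still-open variables together cover exactly {2, 4, 6, 7, 9, 10} — 6 values for 6 variables — and 4 appears only in Bob's list, so Bob = 4.
Jack and Erin share exactly the 2 values {6, 9}; by pigeonhole those values go to them, so strike 6, 9 from Carol.

Carol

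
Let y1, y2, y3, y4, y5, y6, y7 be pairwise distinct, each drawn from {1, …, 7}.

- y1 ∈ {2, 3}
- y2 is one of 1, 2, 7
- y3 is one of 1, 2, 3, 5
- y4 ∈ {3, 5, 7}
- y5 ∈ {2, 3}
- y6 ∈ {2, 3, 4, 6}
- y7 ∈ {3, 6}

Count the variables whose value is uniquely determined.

Among the 7 variables, 4 fits only y6 (and all 7 values in {1, 2, 3, 4, 5, 6, 7} must be used), so y6 = 4.
The 6 still-open variables draw from only 6 values {1, 2, 3, 5, 6, 7}, so each is used; only y7 can be 6, hence y7 = 6.
y1 and y5 share exactly the 2 values {2, 3}; by pigeonhole those values go to them, so strike 2, 3 from y2, y3, y4.
Determined: y6=4, y7=6. The other variables each still have more than one consistent value. That makes 2.

2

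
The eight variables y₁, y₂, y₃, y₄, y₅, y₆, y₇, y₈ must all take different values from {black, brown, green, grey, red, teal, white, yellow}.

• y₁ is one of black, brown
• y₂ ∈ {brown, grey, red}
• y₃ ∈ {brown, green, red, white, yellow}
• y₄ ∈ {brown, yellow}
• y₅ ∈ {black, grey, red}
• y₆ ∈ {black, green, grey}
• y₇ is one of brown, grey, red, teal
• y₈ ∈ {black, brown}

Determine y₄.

The 8 variables together cover exactly {black, brown, green, grey, red, teal, white, yellow} — 8 values for 8 variables — and teal appears only in y₇'s list, so y₇ = teal.
The 7 still-open variables draw from only 7 values {black, brown, green, grey, red, white, yellow}, so each is used; only y₃ can be white, hence y₃ = white.
The 6 still-open variables draw from only 6 values {black, brown, green, grey, red, yellow}, so each is used; only y₆ can be green, hence y₆ = green.
Among the 5 still-open variables, yellow fits only y₄ (and all 5 values in {black, brown, grey, red, yellow} must be used), so y₄ = yellow.

yellow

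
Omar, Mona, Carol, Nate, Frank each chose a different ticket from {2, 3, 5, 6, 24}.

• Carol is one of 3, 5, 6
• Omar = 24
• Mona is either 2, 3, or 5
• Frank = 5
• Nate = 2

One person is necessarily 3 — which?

Mona

Omar's domain is down to {24}, so Omar = 24.
Nate has just one choice, so Nate = 2. Eliminate 2 elsewhere: Mona.
Frank must be 5 (only option left). Remove 5 from Mona, Carol.
So 3 goes to Mona.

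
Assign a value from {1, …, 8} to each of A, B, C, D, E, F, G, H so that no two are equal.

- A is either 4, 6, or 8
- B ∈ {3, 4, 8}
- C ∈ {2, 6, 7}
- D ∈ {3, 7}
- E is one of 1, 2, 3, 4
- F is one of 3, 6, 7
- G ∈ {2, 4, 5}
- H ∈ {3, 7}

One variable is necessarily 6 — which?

The 8 variables draw from only 8 values {1, 2, 3, 4, 5, 6, 7, 8}, so each is used; only E can be 1, hence E = 1.
The 7 still-open variables together cover exactly {2, 3, 4, 5, 6, 7, 8} — 7 values for 7 variables — and 5 appears only in G's list, so G = 5.
The 6 still-open variables together cover exactly {2, 3, 4, 6, 7, 8} — 6 values for 6 variables — and 2 appears only in C's list, so C = 2.
D and H between them cover only {3, 7} — a naked pair. Remove those values from B, F.
So 6 goes to F.

F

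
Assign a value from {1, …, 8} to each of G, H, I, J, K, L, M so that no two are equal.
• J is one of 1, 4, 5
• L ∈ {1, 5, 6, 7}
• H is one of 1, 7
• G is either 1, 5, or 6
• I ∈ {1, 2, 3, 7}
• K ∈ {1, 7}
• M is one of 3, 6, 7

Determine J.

4

Among the 7 variables, 2 fits only I (and all 7 values in {1, 2, 3, 4, 5, 6, 7} must be used), so I = 2.
The 6 still-open variables draw from only 6 values {1, 3, 4, 5, 6, 7}, so each is used; only M can be 3, hence M = 3.
The 5 still-open variables draw from only 5 values {1, 4, 5, 6, 7}, so each is used; only J can be 4, hence J = 4.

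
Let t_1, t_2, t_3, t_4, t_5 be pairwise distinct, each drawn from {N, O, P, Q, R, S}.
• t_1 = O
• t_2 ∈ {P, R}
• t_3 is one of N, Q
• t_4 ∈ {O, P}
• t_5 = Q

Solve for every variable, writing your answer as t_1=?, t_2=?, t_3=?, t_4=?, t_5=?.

t_1=O, t_2=R, t_3=N, t_4=P, t_5=Q

t_1 must be O (only option left). So t_4 can't be O.
That leaves t_4 = P. Eliminate P elsewhere: t_2.
That leaves t_5 = Q. Remove Q from t_3.
That leaves t_2 = R.
t_3 has just one choice, so t_3 = N.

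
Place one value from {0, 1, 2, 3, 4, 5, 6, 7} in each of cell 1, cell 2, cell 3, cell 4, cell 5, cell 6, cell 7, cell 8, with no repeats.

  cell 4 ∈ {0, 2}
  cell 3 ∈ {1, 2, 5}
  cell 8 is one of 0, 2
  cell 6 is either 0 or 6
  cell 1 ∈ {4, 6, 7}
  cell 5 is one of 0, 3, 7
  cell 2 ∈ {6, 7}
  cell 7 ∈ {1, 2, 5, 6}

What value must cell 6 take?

Among the 8 variables, 3 fits only cell 5 (and all 8 values in {0, 1, 2, 3, 4, 5, 6, 7} must be used), so cell 5 = 3.
The 7 still-open variables draw from only 7 values {0, 1, 2, 4, 5, 6, 7}, so each is used; only cell 1 can be 4, hence cell 1 = 4.
The 6 still-open variables draw from only 6 values {0, 1, 2, 5, 6, 7}, so each is used; only cell 2 can be 7, hence cell 2 = 7.
The 2 variables cell 4 and cell 8 are confined to {0, 2}, which locks those values in; drop them from cell 3, cell 6, cell 7.
So cell 6 = 6.

6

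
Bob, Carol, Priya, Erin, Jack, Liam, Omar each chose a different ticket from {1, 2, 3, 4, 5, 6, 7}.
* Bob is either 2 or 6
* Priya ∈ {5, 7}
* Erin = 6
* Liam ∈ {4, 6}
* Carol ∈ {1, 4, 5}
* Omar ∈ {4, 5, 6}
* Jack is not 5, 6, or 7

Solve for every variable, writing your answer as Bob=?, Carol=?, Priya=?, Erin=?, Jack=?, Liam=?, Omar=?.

Bob=2, Carol=1, Priya=7, Erin=6, Jack=3, Liam=4, Omar=5

Erin must be 6 (only option left). So Bob, Liam, Omar can't be 6.
Liam must be 4 (only option left). Eliminate 4 elsewhere: Carol, Jack, Omar.
That leaves Omar = 5. Strike 5 from Carol, Priya.
Bob has just one choice, so Bob = 2. Remove 2 from Jack.
Carol's domain is down to {1}, so Carol = 1. Strike 1 from Jack.
Priya's domain is down to {7}, so Priya = 7.
Jack has just one choice, so Jack = 3.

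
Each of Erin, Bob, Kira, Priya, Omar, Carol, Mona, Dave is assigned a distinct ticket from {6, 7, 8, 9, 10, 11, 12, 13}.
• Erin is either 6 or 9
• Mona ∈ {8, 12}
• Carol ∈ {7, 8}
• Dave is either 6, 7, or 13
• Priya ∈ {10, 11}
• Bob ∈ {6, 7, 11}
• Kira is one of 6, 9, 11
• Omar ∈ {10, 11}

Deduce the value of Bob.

7

The 8 variables together cover exactly {6, 7, 8, 9, 10, 11, 12, 13} — 8 values for 8 variables — and 12 appears only in Mona's list, so Mona = 12.
The 7 still-open variables together cover exactly {6, 7, 8, 9, 10, 11, 13} — 7 values for 7 variables — and 8 appears only in Carol's list, so Carol = 8.
The 6 still-open variables draw from only 6 values {6, 7, 9, 10, 11, 13}, so each is used; only Dave can be 13, hence Dave = 13.
The 5 still-open variables together cover exactly {6, 7, 9, 10, 11} — 5 values for 5 variables — and 7 appears only in Bob's list, so Bob = 7.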